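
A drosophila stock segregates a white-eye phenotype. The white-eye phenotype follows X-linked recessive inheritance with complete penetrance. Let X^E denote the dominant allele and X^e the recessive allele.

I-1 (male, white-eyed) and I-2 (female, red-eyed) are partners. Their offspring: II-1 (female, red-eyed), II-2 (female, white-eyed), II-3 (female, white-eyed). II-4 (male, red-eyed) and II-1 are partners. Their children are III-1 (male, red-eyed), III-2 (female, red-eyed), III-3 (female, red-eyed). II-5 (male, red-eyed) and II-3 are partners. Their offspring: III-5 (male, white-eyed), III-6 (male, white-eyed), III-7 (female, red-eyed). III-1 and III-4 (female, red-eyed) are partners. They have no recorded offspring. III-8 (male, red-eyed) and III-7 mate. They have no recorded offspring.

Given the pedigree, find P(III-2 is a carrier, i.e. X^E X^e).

II-4 is red-eyed, so II-4 is X^E Y.
II-1 is red-eyed so carries E and received e from I-1 (X^e Y), so II-1 is X^E X^e.
Their cross gives offspring ratios 1/2 X^E X^E : 1/2 X^E X^e. Conditioning on III-2 being red-eyed, P(X^E X^e) = 1/2 / 1 = 1/2.

1/2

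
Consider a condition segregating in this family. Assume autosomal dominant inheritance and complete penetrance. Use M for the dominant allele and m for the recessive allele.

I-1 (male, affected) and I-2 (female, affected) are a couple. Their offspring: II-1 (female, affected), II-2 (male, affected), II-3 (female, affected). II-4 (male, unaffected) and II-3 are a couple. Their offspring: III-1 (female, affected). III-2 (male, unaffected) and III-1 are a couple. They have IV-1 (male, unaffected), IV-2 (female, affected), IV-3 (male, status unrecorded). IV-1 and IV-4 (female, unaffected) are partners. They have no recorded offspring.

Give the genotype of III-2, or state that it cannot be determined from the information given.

mm

III-2 is unaffected, so III-2 is mm.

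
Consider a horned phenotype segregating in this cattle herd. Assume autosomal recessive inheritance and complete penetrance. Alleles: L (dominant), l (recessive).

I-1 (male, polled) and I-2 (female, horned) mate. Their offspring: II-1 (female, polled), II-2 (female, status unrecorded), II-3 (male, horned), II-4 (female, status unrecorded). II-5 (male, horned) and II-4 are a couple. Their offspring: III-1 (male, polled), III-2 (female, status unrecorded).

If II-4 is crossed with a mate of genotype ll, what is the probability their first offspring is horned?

1/2

II-4 passed L to III-1 (Ll, whose l came from II-5) and received l from I-2 (ll), so II-4 is Ll.
The cross gives 1/2 Ll : 1/2 ll, so P(offspring is horned) = 1/2.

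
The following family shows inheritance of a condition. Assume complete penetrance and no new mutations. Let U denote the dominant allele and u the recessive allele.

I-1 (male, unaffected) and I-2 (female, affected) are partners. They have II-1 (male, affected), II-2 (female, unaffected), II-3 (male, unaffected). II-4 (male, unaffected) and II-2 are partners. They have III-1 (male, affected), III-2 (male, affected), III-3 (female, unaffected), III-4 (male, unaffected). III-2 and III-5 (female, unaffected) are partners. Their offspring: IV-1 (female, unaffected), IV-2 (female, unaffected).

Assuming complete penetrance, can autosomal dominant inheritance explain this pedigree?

No

Under autosomal dominant, III-1 (affected, male) cannot arise from II-4 (unaffected) × II-2 (unaffected).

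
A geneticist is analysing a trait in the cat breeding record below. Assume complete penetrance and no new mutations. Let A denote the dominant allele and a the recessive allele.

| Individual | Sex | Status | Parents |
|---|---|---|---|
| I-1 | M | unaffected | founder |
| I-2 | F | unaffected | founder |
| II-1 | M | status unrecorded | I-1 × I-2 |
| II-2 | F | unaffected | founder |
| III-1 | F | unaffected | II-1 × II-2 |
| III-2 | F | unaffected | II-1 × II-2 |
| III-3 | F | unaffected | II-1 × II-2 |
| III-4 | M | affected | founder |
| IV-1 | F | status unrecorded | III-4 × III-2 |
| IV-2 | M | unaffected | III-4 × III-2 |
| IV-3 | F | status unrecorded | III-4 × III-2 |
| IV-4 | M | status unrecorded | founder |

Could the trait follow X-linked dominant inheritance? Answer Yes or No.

A consistent assignment under X-linked dominant exists: I-1 X^a Y, I-2 X^a X^a, II-1 X^a Y, II-2 X^a X^a, III-1 X^a X^a, III-2 X^a X^a, III-3 X^a X^a, III-4 X^A Y, IV-1 X^A X^a, IV-2 X^a Y, IV-3 X^A X^a, IV-4 X^A Y.
In this assignment every recorded phenotype matches its genotype and every non-founder's genotype is obtainable from its parents' genotypes, so the pedigree is consistent.

Yes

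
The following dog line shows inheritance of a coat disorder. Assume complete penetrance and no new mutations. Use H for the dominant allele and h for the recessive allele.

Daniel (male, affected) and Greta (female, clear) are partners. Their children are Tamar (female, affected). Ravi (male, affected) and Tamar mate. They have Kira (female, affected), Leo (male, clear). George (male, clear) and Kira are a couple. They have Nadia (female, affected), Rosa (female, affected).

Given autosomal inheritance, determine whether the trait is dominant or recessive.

dominant

Ravi and Tamar are both affected yet have a clear child Leo. Under a recessive model two affected parents are homozygous and every child would be affected, so the trait cannot be recessive.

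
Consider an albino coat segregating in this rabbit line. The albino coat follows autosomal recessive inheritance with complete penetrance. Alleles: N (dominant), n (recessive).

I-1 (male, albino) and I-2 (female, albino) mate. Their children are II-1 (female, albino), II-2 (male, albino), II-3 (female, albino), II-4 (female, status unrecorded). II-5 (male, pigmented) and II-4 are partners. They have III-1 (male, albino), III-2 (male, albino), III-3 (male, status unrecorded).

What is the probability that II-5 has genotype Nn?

1

II-5 is pigmented so carries N and passed n to III-1 (nn), so II-5 is Nn, giving P(Nn) = 1.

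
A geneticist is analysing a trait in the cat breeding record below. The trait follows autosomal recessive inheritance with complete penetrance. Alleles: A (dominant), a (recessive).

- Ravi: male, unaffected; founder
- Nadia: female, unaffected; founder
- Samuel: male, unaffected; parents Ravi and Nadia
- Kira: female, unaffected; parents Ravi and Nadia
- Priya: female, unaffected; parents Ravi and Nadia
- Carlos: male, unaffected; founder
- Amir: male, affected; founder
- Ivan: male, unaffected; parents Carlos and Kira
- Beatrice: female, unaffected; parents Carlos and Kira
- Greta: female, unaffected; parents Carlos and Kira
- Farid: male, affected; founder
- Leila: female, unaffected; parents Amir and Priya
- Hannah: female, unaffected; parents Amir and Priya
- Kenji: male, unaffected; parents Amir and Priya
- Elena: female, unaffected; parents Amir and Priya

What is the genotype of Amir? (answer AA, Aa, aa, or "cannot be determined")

aa

Amir is affected, so Amir is aa.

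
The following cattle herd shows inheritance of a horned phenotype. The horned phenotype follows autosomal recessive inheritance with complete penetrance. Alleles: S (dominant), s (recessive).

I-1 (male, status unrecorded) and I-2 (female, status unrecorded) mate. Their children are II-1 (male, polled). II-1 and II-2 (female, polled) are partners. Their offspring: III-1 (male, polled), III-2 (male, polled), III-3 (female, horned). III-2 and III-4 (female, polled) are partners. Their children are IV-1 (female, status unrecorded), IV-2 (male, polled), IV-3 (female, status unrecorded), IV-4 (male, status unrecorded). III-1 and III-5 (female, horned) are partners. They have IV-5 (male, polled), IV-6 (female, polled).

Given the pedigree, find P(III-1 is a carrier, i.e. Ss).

1/3

II-1 is polled so carries S and passed s to III-3 (ss), so II-1 is Ss.
II-2 is polled so carries S and passed s to III-3 (ss), so II-2 is Ss.
Their cross gives offspring ratios 1/4 SS : 1/2 Ss : 1/4 ss. Conditioning on III-1 being polled, P(Ss) = 1/2 / 3/4 = 2/3 before taking III-1's own offspring into account.
III-5 is horned, so III-5 is ss.
Now use III-1's offspring. Probability of each recorded status — polled son IV-5: 1/2 if III-1 is Ss, 1 if SS; polled daughter IV-6: 1/2 if III-1 is Ss, 1 if SS.
Bayes: P(Ss) = 2/3·1/4 / (2/3·1/4 + 1/3·1) = 1/3.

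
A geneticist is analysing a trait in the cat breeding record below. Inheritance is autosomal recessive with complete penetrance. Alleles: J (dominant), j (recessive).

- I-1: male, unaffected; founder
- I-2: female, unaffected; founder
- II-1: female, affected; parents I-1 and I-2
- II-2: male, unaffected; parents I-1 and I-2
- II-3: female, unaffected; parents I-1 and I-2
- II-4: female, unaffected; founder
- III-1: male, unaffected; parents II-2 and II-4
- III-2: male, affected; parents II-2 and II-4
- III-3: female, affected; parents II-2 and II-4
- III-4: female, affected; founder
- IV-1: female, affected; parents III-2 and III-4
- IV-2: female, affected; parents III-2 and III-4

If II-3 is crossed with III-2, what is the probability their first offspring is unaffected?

I-1 is unaffected so carries J and passed j to II-1 (jj), so I-1 is Jj.
I-2 is unaffected so carries J and passed j to II-1 (jj), so I-2 is Jj.
II-3 is an unaffected offspring of I-1 (Jj) × I-2 (Jj), whose cross gives 1/4 JJ : 1/2 Jj : 1/4 jj; conditioning on being unaffected, II-3 is JJ with probability 1/3, Jj with probability 2/3.
III-2 is affected, so III-2 is jj.
Summing over parental genotype combinations, P(offspring is unaffected) = 1/3·1 + 2/3·1/2 = 2/3.

2/3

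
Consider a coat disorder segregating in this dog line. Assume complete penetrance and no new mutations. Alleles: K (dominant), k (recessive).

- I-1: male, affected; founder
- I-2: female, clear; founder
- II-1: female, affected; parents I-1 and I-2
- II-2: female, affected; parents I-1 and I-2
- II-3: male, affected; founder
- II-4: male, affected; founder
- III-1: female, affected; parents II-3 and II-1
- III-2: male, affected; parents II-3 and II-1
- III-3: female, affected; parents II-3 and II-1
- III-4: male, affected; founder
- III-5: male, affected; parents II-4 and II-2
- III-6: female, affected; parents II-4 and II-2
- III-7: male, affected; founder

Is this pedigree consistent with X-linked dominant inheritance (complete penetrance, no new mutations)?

Yes

A consistent assignment under X-linked dominant exists: I-1 X^K Y, I-2 X^k X^k, II-1 X^K X^k, II-2 X^K X^k, II-3 X^K Y, II-4 X^K Y, III-1 X^K X^K, III-2 X^K Y, III-3 X^K X^K, III-4 X^K Y, III-5 X^K Y, III-6 X^K X^K, III-7 X^K Y.
In this assignment every recorded phenotype matches its genotype and every non-founder's genotype is obtainable from its parents' genotypes, so the pedigree is consistent.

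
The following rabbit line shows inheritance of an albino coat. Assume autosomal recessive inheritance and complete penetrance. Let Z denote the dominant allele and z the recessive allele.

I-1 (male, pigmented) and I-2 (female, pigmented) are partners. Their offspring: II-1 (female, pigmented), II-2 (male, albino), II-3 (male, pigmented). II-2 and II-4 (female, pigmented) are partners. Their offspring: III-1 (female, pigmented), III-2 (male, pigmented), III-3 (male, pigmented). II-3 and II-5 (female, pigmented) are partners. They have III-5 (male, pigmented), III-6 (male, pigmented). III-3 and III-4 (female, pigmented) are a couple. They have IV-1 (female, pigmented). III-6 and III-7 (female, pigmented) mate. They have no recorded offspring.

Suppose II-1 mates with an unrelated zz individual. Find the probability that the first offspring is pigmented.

I-1 is pigmented so carries Z and passed z to II-2 (zz), so I-1 is Zz.
I-2 is pigmented so carries Z and passed z to II-2 (zz), so I-2 is Zz.
II-1 is a pigmented offspring of I-1 (Zz) × I-2 (Zz), whose cross gives 1/4 ZZ : 1/2 Zz : 1/4 zz; conditioning on being pigmented, II-1 is ZZ with probability 1/3, Zz with probability 2/3.
Summing over parental genotype combinations, P(offspring is pigmented) = 1/3·1 + 2/3·1/2 = 2/3.

2/3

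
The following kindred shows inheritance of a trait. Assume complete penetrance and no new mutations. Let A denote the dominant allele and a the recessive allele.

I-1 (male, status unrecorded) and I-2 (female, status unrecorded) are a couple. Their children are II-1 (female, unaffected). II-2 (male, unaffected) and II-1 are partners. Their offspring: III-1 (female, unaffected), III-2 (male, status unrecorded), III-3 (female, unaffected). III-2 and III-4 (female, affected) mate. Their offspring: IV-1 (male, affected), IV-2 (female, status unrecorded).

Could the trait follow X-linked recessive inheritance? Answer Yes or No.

A consistent assignment under X-linked recessive exists: I-1 X^A Y, I-2 X^A X^A, II-1 X^A X^A, II-2 X^A Y, III-1 X^A X^A, III-2 X^A Y, III-3 X^A X^A, III-4 X^a X^a, IV-1 X^a Y, IV-2 X^A X^a.
In this assignment every recorded phenotype matches its genotype and every non-founder's genotype is obtainable from its parents' genotypes, so the pedigree is consistent.

Yes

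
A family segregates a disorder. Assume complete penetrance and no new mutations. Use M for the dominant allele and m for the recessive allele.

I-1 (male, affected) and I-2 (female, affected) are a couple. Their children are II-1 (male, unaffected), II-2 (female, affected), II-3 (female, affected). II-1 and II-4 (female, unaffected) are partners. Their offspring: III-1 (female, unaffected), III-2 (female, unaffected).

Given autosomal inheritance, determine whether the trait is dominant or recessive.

I-1 and I-2 are both affected yet have an unaffected child II-1. Under a recessive model two affected parents are homozygous and every child would be affected, so the trait cannot be recessive.

dominant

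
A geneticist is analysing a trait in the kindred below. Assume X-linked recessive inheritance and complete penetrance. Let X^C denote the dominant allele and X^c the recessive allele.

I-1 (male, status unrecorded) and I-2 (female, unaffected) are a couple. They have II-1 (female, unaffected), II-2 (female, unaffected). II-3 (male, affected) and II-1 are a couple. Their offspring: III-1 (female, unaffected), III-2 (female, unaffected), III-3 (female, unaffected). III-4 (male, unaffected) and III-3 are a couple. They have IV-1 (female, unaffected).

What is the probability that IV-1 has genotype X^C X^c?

III-4 is unaffected, so III-4 is X^C Y.
III-3 is unaffected so carries C and received c from II-3 (X^c Y), so III-3 is X^C X^c.
Their cross gives offspring ratios 1/2 X^C X^C : 1/2 X^C X^c. Conditioning on IV-1 being unaffected, P(X^C X^c) = 1/2 / 1 = 1/2.

1/2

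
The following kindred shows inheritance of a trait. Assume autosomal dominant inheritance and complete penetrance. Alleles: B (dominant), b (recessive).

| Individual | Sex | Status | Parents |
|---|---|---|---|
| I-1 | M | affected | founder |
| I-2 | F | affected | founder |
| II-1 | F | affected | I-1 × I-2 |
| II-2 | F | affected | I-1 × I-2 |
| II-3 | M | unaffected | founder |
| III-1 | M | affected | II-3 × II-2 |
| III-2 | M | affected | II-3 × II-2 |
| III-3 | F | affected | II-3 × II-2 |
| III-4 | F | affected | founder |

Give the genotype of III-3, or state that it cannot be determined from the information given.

Bb

From phenotype alone, III-3 is BB or Bb.
III-3 is affected so carries B and received b from II-3 (bb), so III-3 is Bb.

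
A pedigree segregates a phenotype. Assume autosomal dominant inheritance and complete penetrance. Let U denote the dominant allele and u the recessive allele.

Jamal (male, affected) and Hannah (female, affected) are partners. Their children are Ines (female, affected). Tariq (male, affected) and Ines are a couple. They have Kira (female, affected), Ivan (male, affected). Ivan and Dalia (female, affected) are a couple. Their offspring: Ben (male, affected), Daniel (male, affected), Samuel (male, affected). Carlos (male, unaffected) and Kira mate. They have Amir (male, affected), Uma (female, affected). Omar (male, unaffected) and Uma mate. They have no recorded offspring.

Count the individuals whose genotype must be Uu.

2

Obligate heterozygotes: Amir is affected so carries U and received u from Carlos (uu), so Amir is Uu; Uma is affected so carries U and received u from Carlos (uu), so Uma is Uu.
Every other individual is either homozygous by phenotype or has at least one consistent homozygous assignment, so the count is 2.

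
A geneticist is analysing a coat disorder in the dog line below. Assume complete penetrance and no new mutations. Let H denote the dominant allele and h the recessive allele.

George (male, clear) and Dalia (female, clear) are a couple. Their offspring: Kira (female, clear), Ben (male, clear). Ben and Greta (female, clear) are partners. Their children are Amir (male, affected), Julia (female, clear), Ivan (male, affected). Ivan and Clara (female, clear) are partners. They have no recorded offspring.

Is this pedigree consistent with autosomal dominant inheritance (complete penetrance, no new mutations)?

No

Under autosomal dominant, Amir (affected, male) cannot arise from Ben (clear) × Greta (clear).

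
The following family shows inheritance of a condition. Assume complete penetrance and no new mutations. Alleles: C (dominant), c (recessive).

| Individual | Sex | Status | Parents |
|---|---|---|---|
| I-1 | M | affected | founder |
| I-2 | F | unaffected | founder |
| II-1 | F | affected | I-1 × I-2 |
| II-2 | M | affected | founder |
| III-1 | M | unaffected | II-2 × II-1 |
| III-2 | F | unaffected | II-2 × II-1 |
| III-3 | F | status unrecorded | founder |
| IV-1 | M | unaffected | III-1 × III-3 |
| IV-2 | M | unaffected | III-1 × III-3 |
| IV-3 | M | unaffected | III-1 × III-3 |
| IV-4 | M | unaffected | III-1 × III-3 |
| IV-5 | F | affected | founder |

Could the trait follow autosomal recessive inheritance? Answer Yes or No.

No

Under autosomal recessive, III-1 (unaffected, male) cannot arise from II-2 (affected) × II-1 (affected).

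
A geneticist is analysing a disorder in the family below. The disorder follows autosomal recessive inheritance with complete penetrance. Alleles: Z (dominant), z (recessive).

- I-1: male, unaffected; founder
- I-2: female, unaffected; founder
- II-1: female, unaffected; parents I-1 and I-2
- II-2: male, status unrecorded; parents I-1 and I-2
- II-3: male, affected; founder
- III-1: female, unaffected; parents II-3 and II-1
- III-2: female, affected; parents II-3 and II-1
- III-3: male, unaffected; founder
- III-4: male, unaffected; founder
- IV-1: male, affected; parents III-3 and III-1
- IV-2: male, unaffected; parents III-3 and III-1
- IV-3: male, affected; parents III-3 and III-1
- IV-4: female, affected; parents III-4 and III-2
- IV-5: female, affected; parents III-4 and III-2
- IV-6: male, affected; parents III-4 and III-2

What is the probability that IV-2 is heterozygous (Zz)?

2/3

III-3 is unaffected so carries Z and passed z to IV-1 (zz), so III-3 is Zz.
III-1 is unaffected so carries Z and received z from II-3 (zz), so III-1 is Zz.
Their cross gives offspring ratios 1/4 ZZ : 1/2 Zz : 1/4 zz. Conditioning on IV-2 being unaffected, P(Zz) = 1/2 / 3/4 = 2/3.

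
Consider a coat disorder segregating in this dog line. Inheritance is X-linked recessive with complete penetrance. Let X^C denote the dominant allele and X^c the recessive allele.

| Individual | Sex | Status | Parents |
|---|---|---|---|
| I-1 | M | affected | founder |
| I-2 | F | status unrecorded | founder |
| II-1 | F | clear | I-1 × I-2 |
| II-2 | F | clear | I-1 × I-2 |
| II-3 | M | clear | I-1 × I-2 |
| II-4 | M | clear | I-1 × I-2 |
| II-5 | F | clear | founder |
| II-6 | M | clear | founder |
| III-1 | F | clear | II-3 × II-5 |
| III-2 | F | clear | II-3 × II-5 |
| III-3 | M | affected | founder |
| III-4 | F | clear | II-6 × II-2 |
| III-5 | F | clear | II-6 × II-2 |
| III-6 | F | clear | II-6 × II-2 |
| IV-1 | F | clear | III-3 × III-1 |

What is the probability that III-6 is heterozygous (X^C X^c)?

1/2

II-6 is clear, so II-6 is X^C Y.
II-2 is clear so carries C and received c from I-1 (X^c Y), so II-2 is X^C X^c.
Their cross gives offspring ratios 1/2 X^C X^C : 1/2 X^C X^c. Conditioning on III-6 being clear, P(X^C X^c) = 1/2 / 1 = 1/2.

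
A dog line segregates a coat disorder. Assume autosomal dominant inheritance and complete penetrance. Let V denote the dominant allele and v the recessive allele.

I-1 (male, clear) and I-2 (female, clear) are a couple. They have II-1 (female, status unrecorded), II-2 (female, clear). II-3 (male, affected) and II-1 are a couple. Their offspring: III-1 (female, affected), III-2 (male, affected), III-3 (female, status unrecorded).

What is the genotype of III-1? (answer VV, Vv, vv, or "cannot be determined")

Vv

From phenotype alone, III-1 is VV or Vv.
III-1 is affected so carries V and received v from II-1 (vv), so III-1 is Vv.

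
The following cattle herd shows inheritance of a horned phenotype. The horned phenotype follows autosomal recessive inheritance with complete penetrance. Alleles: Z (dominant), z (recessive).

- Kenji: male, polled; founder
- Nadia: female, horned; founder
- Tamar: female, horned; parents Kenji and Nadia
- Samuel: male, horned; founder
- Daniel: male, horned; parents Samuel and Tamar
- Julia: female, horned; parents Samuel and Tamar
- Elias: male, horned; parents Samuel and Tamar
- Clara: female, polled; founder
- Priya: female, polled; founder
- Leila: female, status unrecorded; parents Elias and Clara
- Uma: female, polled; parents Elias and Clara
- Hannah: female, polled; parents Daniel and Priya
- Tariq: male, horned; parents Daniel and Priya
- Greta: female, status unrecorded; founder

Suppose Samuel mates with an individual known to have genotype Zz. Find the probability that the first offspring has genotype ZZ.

Samuel is horned, so Samuel is zz.
The cross gives 1/2 Zz : 1/2 zz, so P(offspring has genotype ZZ) = 0.

0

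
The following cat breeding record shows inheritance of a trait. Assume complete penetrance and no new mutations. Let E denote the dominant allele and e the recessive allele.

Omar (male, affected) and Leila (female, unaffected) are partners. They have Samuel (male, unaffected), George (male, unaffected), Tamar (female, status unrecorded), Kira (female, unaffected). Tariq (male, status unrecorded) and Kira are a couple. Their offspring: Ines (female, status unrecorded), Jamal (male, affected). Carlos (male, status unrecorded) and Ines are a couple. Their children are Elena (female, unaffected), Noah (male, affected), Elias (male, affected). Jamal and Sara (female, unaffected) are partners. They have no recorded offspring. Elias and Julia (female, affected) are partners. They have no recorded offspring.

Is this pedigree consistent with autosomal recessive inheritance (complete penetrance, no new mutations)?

Yes

A consistent assignment under autosomal recessive exists: Omar ee, Leila EE, Samuel Ee, George Ee, Tamar Ee, Kira Ee, Tariq Ee, Ines Ee, Jamal ee, Carlos Ee, Sara EE, Elena EE, Noah ee, Elias ee, Julia ee.
In this assignment every recorded phenotype matches its genotype and every non-founder's genotype is obtainable from its parents' genotypes, so the pedigree is consistent.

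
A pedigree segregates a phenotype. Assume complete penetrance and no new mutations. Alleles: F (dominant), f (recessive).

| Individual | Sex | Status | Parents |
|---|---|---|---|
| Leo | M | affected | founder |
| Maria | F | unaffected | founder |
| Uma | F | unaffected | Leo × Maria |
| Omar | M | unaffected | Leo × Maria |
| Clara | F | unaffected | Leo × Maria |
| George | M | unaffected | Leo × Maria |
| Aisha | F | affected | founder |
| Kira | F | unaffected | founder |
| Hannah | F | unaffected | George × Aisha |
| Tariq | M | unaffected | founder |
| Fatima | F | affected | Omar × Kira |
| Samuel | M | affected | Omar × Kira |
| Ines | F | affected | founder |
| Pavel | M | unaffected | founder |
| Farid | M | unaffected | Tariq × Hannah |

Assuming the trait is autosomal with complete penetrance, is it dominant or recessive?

recessive

Omar and Kira are both unaffected yet have an affected child Fatima. Under dominance, an affected child requires at least one affected parent, so the trait cannot be dominant.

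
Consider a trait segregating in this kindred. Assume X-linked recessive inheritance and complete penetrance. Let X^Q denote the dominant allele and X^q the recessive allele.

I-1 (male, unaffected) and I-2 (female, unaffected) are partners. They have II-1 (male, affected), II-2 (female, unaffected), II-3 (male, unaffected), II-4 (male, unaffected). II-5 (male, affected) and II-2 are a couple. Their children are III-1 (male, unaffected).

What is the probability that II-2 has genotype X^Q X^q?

I-1 is unaffected, so I-1 is X^Q Y.
I-2 is unaffected so carries Q and passed q to II-1 (X^q Y), so I-2 is X^Q X^q.
Their cross gives offspring ratios 1/2 X^Q X^Q : 1/2 X^Q X^q. Conditioning on II-2 being unaffected, P(X^Q X^q) = 1/2 / 1 = 1/2 before taking II-2's own offspring into account.
II-5 is affected, so II-5 is X^q Y.
Now use II-2's offspring. Probability of each recorded status — unaffected son III-1: 1/2 if II-2 is X^Q X^q, 1 if X^Q X^Q.
Bayes: P(X^Q X^q) = 1/2·1/2 / (1/2·1/2 + 1/2·1) = 1/3.

1/3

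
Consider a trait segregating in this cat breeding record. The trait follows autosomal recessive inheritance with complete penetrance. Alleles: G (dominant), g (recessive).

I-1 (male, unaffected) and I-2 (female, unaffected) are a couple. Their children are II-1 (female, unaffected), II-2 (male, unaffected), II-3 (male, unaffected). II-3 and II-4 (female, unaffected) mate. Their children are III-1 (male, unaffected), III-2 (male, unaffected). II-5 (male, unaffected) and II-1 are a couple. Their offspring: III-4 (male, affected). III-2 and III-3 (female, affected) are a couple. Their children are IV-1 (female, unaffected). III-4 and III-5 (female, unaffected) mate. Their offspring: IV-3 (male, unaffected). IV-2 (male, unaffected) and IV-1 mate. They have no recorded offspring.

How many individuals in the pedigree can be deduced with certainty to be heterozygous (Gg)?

Obligate heterozygotes: II-1 is unaffected so carries G and passed g to III-4 (gg), so II-1 is Gg; II-5 is unaffected so carries G and passed g to III-4 (gg), so II-5 is Gg; IV-1 is unaffected so carries G and received g from III-3 (gg), so IV-1 is Gg; IV-3 is unaffected so carries G and received g from III-4 (gg), so IV-3 is Gg.
Every other individual is either homozygous by phenotype or has at least one consistent homozygous assignment, so the count is 4.

4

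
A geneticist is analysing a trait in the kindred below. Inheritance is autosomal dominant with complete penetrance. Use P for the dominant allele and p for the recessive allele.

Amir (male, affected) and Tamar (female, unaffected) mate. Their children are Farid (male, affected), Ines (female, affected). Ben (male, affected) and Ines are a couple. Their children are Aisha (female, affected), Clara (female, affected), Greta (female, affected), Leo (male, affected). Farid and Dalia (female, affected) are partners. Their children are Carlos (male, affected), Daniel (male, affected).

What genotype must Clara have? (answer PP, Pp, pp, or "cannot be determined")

Clara's phenotype allows PP or Pp, and no parent or child forces a single allele at both positions; consistent genotype assignments exist with Clara as PP or Pp.

cannot be determined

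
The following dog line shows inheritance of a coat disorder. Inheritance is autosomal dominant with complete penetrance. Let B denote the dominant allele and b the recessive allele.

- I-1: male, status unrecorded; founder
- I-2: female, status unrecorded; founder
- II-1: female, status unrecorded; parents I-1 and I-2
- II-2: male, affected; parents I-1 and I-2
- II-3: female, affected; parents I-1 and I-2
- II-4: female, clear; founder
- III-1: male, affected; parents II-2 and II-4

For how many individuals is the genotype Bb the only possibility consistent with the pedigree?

1

Obligate heterozygotes: III-1 is affected so carries B and received b from II-4 (bb), so III-1 is Bb.
Every other individual is either homozygous by phenotype or has at least one consistent homozygous assignment, so the count is 1.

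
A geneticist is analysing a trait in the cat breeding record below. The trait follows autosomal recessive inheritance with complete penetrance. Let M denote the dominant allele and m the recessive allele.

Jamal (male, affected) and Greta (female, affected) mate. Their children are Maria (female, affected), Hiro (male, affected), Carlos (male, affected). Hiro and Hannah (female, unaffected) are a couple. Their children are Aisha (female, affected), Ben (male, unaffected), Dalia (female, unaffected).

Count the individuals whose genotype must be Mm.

3

Obligate heterozygotes: Hannah is unaffected so carries M and passed m to Aisha (mm), so Hannah is Mm; Ben is unaffected so carries M and received m from Hiro (mm), so Ben is Mm; Dalia is unaffected so carries M and received m from Hiro (mm), so Dalia is Mm.
Every other individual is either homozygous by phenotype or has at least one consistent homozygous assignment, so the count is 3.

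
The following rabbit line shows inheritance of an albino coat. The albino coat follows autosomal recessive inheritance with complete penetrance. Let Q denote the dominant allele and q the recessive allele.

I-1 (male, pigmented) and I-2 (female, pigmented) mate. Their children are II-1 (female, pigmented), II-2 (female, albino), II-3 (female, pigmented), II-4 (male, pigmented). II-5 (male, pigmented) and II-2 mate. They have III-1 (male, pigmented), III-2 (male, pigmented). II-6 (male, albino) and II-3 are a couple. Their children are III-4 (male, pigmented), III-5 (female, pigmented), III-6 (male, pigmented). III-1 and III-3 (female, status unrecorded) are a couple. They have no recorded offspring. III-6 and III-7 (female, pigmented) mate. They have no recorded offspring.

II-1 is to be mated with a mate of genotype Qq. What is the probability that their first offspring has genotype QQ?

I-1 is pigmented so carries Q and passed q to II-2 (qq), so I-1 is Qq.
I-2 is pigmented so carries Q and passed q to II-2 (qq), so I-2 is Qq.
II-1 is a pigmented offspring of I-1 (Qq) × I-2 (Qq), whose cross gives 1/4 QQ : 1/2 Qq : 1/4 qq; conditioning on being pigmented, II-1 is QQ with probability 1/3, Qq with probability 2/3.
Summing over parental genotype combinations, P(offspring has genotype QQ) = 1/3·1/2 + 2/3·1/4 = 1/3.

1/3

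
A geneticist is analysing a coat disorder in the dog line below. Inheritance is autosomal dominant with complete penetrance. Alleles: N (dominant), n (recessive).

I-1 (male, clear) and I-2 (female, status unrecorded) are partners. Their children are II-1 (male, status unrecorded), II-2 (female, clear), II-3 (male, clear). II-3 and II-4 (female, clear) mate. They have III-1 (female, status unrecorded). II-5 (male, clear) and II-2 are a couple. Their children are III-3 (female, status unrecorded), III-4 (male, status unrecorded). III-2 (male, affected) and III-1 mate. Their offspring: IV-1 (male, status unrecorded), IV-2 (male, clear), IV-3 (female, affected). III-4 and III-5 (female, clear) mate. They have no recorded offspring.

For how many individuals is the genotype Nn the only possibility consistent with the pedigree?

Obligate heterozygotes: III-2 is affected so carries N and passed n to IV-2 (nn), so III-2 is Nn; IV-3 is affected so carries N and received n from III-1 (nn), so IV-3 is Nn.
Every other individual is either homozygous by phenotype or has at least one consistent homozygous assignment, so the count is 2.

2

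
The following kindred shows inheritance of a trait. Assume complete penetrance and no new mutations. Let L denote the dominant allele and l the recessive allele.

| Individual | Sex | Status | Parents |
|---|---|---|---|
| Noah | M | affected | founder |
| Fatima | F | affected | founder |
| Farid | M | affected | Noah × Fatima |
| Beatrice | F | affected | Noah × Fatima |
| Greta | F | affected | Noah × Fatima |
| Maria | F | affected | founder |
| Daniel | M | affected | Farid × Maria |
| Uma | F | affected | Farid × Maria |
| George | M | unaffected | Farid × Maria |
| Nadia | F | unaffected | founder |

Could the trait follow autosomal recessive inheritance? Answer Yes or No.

Under autosomal recessive, George (unaffected, male) cannot arise from Farid (affected) × Maria (affected).

No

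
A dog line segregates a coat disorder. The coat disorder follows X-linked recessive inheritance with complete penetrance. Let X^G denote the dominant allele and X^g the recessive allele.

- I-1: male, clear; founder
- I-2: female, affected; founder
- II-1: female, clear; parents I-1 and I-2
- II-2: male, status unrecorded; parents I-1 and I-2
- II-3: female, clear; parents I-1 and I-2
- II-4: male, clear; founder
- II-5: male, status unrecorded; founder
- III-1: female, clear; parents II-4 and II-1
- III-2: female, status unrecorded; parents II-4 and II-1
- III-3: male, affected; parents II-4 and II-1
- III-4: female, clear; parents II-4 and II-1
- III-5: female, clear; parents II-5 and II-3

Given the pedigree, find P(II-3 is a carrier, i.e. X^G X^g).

1

II-3 is clear so carries G and received g from I-2 (X^g X^g), so II-3 is X^G X^g, giving P(X^G X^g) = 1.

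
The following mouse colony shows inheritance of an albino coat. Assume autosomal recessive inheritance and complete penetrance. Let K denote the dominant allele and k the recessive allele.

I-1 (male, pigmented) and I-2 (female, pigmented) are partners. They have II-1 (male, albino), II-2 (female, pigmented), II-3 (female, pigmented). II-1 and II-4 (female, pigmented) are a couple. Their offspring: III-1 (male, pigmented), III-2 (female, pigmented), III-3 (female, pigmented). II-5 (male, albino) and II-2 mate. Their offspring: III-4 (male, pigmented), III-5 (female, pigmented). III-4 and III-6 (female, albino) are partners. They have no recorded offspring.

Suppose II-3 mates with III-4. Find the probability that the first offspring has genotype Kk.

I-1 is pigmented so carries K and passed k to II-1 (kk), so I-1 is Kk.
I-2 is pigmented so carries K and passed k to II-1 (kk), so I-2 is Kk.
II-3 is a pigmented offspring of I-1 (Kk) × I-2 (Kk), whose cross gives 1/4 KK : 1/2 Kk : 1/4 kk; conditioning on being pigmented, II-3 is KK with probability 1/3, Kk with probability 2/3.
III-4 is pigmented so carries K and received k from II-5 (kk), so III-4 is Kk.
Summing over parental genotype combinations, P(offspring has genotype Kk) = 1/3·1/2 + 2/3·1/2 = 1/2.

1/2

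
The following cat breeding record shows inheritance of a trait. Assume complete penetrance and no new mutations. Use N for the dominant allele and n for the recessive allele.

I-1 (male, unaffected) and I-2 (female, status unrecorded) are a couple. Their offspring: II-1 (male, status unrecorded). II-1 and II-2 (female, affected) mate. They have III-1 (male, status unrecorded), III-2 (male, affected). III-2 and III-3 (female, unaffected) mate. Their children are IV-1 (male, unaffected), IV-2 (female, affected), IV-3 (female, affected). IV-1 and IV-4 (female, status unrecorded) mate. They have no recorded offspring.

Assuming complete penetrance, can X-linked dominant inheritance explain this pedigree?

Yes

A consistent assignment under X-linked dominant exists: I-1 X^n Y, I-2 X^N X^N, II-1 X^N Y, II-2 X^N X^N, III-1 X^N Y, III-2 X^N Y, III-3 X^n X^n, IV-1 X^n Y, IV-2 X^N X^n, IV-3 X^N X^n, IV-4 X^N X^N.
In this assignment every recorded phenotype matches its genotype and every non-founder's genotype is obtainable from its parents' genotypes, so the pedigree is consistent.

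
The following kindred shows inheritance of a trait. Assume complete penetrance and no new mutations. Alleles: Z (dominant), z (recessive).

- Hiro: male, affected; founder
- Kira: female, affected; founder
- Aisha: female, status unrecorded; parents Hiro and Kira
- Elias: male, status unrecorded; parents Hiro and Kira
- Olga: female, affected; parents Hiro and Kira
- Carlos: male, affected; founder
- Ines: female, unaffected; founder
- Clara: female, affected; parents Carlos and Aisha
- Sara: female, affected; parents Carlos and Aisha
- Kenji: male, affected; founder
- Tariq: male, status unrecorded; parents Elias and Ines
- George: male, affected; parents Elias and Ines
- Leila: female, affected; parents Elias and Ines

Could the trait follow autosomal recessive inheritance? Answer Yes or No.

Yes

A consistent assignment under autosomal recessive exists: Hiro zz, Kira zz, Aisha zz, Elias zz, Olga zz, Carlos zz, Ines Zz, Clara zz, Sara zz, Kenji zz, Tariq Zz, George zz, Leila zz.
In this assignment every recorded phenotype matches its genotype and every non-founder's genotype is obtainable from its parents' genotypes, so the pedigree is consistent.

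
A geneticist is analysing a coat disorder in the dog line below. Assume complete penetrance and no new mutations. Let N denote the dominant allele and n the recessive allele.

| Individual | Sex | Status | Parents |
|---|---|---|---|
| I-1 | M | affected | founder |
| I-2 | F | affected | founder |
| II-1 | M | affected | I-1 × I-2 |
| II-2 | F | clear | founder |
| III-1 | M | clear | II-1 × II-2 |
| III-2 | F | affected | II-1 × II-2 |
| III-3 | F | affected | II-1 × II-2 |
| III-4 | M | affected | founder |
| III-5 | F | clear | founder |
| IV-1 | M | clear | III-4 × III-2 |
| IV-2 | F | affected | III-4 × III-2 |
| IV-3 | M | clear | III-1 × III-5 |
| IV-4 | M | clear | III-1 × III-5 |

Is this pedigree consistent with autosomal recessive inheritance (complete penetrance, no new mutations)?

Under autosomal recessive, IV-1 (clear, male) cannot arise from III-4 (affected) × III-2 (affected).

No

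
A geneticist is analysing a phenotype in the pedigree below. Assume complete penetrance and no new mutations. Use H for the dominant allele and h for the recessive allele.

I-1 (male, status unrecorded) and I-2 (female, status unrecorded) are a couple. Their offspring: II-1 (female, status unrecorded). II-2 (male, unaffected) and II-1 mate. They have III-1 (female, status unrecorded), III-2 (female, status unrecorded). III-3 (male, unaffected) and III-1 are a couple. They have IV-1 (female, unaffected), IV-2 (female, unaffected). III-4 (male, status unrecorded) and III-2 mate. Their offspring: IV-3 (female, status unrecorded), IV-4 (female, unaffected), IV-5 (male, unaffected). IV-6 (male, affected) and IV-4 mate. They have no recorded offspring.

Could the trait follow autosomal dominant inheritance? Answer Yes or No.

Yes

A consistent assignment under autosomal dominant exists: I-1 HH, I-2 HH, II-1 HH, II-2 hh, III-1 Hh, III-2 Hh, III-3 hh, III-4 Hh, IV-1 hh, IV-2 hh, IV-3 HH, IV-4 hh, IV-5 hh, IV-6 HH.
In this assignment every recorded phenotype matches its genotype and every non-founder's genotype is obtainable from its parents' genotypes, so the pedigree is consistent.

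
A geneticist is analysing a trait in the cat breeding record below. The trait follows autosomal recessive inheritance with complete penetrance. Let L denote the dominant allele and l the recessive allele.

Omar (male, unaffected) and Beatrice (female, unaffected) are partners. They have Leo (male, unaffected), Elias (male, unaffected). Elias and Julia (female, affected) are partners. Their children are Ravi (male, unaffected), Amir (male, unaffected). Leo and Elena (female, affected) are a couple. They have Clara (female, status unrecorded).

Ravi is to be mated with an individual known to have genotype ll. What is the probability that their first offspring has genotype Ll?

Ravi is unaffected so carries L and received l from Julia (ll), so Ravi is Ll.
The cross gives 1/2 Ll : 1/2 ll, so P(offspring has genotype Ll) = 1/2.

1/2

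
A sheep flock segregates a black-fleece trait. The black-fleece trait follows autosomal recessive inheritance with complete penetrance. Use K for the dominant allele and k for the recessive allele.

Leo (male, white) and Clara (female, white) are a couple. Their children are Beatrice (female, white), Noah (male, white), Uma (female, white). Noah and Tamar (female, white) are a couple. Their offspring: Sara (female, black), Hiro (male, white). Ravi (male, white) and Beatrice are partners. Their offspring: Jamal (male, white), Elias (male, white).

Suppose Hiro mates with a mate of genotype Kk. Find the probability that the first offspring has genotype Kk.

Noah is white so carries K and passed k to Sara (kk), so Noah is Kk.
Tamar is white so carries K and passed k to Sara (kk), so Tamar is Kk.
Hiro is a white offspring of Noah (Kk) × Tamar (Kk), whose cross gives 1/4 KK : 1/2 Kk : 1/4 kk; conditioning on being white, Hiro is KK with probability 1/3, Kk with probability 2/3.
Summing over parental genotype combinations, P(offspring has genotype Kk) = 1/3·1/2 + 2/3·1/2 = 1/2.

1/2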